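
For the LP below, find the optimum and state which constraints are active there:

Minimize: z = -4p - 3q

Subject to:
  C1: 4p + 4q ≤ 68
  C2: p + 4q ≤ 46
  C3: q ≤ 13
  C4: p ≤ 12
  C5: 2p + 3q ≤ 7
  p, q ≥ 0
Optimal: p = 3.5, q = 0
Binding: C5, q ≥ 0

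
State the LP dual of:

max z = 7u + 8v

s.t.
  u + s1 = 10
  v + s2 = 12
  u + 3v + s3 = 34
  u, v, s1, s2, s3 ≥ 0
Minimize: z = 10y1 + 12y2 + 34y3

Subject to:
  C1: -y1 - y3 ≤ -7
  C2: -y2 - 3y3 ≤ -8
  y1, y2, y3 ≥ 0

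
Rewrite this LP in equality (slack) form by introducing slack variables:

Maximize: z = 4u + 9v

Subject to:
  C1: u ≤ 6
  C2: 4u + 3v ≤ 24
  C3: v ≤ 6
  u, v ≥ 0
max z = 4u + 9v

s.t.
  u + s1 = 6
  4u + 3v + s2 = 24
  v + s3 = 6
  u, v, s1, s2, s3 ≥ 0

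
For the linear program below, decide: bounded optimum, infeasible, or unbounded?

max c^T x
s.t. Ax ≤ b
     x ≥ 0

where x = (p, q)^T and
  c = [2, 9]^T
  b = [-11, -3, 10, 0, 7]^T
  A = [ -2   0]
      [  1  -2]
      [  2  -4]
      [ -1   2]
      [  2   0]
One constraint requires p - 2q ≤ -3, while the constraint -p + 2q ≤ 0 is equivalent to p - 2q ≥ 0. Together they would need 0 ≤ p - 2q ≤ -3, which is impossible since 0 > -3. No point satisfies all constraints.

The feasible region is empty; the LP is infeasible.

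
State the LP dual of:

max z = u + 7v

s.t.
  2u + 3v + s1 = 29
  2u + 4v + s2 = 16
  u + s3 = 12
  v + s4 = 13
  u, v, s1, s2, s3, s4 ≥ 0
Minimize: z = 29y1 + 16y2 + 12y3 + 13y4

Subject to:
  C1: -2y1 - 2y2 - y3 ≤ -1
  C2: -3y1 - 4y2 - y4 ≤ -7
  y1, y2, y3, y4 ≥ 0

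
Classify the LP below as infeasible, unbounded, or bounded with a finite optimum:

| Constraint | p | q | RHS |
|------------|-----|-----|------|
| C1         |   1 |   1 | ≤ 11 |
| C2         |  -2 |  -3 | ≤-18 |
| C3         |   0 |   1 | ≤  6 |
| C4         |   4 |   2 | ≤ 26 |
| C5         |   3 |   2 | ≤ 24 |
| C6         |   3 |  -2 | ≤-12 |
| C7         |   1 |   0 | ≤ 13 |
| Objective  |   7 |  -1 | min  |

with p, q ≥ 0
The point (0, 6) satisfies every constraint, so the LP is feasible; the constraints give p ≤ 13 and q ≤ 6, which with p, q ≥ 0 keep the feasible region inside a bounded box. A feasible, bounded LP attains a finite optimum at a vertex.

Bounded optimum: z* = -6 at (0, 6).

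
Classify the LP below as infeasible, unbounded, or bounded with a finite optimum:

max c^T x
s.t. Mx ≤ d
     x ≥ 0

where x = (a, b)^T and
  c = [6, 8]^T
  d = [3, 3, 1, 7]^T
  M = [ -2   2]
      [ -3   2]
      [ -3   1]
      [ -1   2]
Feasible point: (0, 0) satisfies every constraint, so the LP is feasible.
Direction d = (1, 0): for each constraint row a, a·d ≤ 0 —
  (-2)(1) + (2)(0) = -2 ≤ 0
  (-3)(1) + (2)(0) = -3 ≤ 0
  (-3)(1) + (1)(0) = -3 ≤ 0
  (-1)(1) + (2)(0) = -1 ≤ 0
and d ≥ 0, so (0, 0) + t·d stays feasible for every t ≥ 0. Along this ray z = 6a + 8b changes by 6 per unit t, so z → +∞.

Unbounded — the objective can increase without bound over the feasible region.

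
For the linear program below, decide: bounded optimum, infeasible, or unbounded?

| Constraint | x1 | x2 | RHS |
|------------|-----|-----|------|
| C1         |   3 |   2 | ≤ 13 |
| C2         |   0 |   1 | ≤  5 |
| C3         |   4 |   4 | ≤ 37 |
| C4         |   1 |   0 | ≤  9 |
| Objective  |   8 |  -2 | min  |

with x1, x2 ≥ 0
The point (0, 5) satisfies every constraint, so the LP is feasible; the constraints give x1 ≤ 9 and x2 ≤ 5, which with x1, x2 ≥ 0 keep the feasible region inside a bounded box. A feasible, bounded LP attains a finite optimum at a vertex.

Feasible with finite optimum z* = -10 at (0, 5).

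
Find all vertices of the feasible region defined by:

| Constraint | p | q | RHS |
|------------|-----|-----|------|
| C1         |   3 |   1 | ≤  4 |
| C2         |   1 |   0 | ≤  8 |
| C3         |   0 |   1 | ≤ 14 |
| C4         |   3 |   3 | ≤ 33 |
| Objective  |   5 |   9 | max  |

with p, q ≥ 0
Each vertex is the intersection of two constraint boundaries that also satisfies all remaining constraints:
  p = 0 and q = 0 → (0, 0)
  3p + q = 4 and q = 0 → (1.333, 0)
  3p + q = 4 and p = 0 → (0, 4)

Vertices: (0, 0), (1.333, 0), (0, 4)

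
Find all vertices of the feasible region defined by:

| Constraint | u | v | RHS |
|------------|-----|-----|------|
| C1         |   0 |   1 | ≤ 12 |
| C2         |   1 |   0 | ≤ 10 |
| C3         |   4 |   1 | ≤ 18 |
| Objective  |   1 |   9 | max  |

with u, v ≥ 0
Each vertex is the intersection of two constraint boundaries that also satisfies all remaining constraints:
  u = 0 and v = 0 → (0, 0)
  4u + v = 18 and v = 0 → (4.5, 0)
  v = 12 and 4u + v = 18 → (1.5, 12)
  v = 12 and u = 0 → (0, 12)

Vertices: (0, 0), (4.5, 0), (1.5, 12), (0, 12)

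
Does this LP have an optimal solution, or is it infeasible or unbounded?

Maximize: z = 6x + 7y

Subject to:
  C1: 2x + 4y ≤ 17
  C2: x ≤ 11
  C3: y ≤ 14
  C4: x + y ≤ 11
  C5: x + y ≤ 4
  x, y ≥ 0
The point (0, 4) satisfies every constraint, so the LP is feasible; the constraints give x ≤ 11 and y ≤ 14, which with x, y ≥ 0 keep the feasible region inside a bounded box. A feasible, bounded LP attains a finite optimum at a vertex.

Evaluating z = 6x + 7y at each vertex:
  (0, 0): z = 0
  (4, 0): z = 24
  (0, 4): z = 28

The LP has an optimal solution: (0, 4) with z = 28.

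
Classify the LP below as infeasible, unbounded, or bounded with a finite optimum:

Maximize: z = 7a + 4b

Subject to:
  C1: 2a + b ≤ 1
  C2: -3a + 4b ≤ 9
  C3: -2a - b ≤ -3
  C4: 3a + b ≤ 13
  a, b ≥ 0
C1 requires 2a + b ≤ 1, while C3 (-2a - b ≤ -3) is equivalent to 2a + b ≥ 3. Together they would need 3 ≤ 2a + b ≤ 1, which is impossible since 3 > 1. No point satisfies all constraints.

Infeasible — the constraint set is empty.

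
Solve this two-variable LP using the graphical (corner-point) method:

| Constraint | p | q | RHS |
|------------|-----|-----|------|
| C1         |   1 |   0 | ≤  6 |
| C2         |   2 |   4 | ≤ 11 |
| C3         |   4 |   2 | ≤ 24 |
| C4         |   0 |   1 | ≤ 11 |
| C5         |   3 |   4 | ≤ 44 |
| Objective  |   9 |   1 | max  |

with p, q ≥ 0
Each vertex is the intersection of two constraint boundaries that also satisfies all remaining constraints:
  p = 0 and q = 0 → (0, 0)
  2p + 4q = 11 and q = 0 → (5.5, 0)
  2p + 4q = 11 and p = 0 → (0, 2.75)

Evaluating z = 9p + q at each vertex:
  (0, 0): z = 0
  (5.5, 0): z = 49.5
  (0, 2.75): z = 2.75

The maximum is at (5.5, 0) with z = 49.5.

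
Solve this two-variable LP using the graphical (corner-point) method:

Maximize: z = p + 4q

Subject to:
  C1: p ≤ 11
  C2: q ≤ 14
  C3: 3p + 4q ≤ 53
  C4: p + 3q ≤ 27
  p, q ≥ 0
Each vertex is the intersection of two constraint boundaries that also satisfies all remaining constraints:
  p = 0 and q = 0 → (0, 0)
  p = 11 and q = 0 → (11, 0)
  p = 11 and 3p + 4q = 53 → (11, 5)
  3p + 4q = 53 and p + 3q = 27 → (10.2, 5.6)
  p + 3q = 27 and p = 0 → (0, 9)

Evaluating z = p + 4q at each vertex:
  (0, 0): z = 0
  (11, 0): z = 11
  (11, 5): z = 31
  (10.2, 5.6): z = 32.6
  (0, 9): z = 36

The maximum is at (0, 9) with z = 36.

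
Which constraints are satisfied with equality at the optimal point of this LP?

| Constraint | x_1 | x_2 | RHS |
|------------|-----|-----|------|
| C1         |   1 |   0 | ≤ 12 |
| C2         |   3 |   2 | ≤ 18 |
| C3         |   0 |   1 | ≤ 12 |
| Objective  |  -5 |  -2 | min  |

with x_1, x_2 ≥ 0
Optimal: x_1 = 6, x_2 = 0
Slack at optimum:
  C1: slack = 6
  C2: slack = 0 (binding)
  C3: slack = 12
  x_1 ≥ 0: x_1 = 6
  x_2 ≥ 0: x_2 = 0 (binding)
Binding constraints: C2, x_2 ≥ 0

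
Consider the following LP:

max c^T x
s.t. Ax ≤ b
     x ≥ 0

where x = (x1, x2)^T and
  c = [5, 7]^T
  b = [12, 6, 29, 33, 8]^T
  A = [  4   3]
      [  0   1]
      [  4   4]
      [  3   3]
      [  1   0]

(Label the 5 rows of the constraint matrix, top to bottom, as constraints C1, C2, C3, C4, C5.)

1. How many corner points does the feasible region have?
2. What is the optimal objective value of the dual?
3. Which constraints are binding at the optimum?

1. 3
2. 28 (by strong duality, equal to the primal optimum)
3. C1, x1 ≥ 0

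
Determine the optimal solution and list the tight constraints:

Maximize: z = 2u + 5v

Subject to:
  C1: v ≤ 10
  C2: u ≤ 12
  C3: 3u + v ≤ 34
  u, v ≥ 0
Optimal: u = 8, v = 10
Slack at optimum:
  C1: slack = 0 (binding)
  C2: slack = 4
  C3: slack = 0 (binding)
  u ≥ 0: u = 8
  v ≥ 0: v = 10
Binding constraints: C1, C3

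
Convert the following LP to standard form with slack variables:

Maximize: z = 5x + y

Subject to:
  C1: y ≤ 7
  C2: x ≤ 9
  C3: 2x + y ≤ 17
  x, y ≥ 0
max z = 5x + y

s.t.
  y + s1 = 7
  x + s2 = 9
  2x + y + s3 = 17
  x, y, s1, s2, s3 ≥ 0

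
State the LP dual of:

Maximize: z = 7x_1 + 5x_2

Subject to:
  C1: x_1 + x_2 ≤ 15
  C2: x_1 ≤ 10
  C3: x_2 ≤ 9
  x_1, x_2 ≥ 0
Minimize: z = 15y1 + 10y2 + 9y3

Subject to:
  C1: -y1 - y2 ≤ -7
  C2: -y1 - y3 ≤ -5
  y1, y2, y3 ≥ 0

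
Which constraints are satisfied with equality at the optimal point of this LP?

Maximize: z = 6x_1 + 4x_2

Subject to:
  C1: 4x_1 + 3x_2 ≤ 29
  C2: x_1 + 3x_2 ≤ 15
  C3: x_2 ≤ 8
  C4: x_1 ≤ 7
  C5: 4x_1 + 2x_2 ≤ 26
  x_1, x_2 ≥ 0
Optimal: x_1 = 5, x_2 = 3
Slack at optimum:
  C1: slack = 0 (binding)
  C2: slack = 1
  C3: slack = 5
  C4: slack = 2
  C5: slack = 0 (binding)
  x_1 ≥ 0: x_1 = 5
  x_2 ≥ 0: x_2 = 3
Binding constraints: C1, C5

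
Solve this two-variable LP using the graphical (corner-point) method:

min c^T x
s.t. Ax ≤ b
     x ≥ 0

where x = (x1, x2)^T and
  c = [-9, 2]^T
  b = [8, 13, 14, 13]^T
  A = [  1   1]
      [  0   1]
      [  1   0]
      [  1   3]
Each vertex is the intersection of two constraint boundaries that also satisfies all remaining constraints:
  x1 = 0 and x2 = 0 → (0, 0)
  x1 + x2 = 8 and x2 = 0 → (8, 0)
  x1 + x2 = 8 and x1 + 3x2 = 13 → (5.5, 2.5)
  x1 + 3x2 = 13 and x1 = 0 → (0, 4.333)

Evaluating z = -9x1 + 2x2 at each vertex:
  (0, 0): z = 0
  (8, 0): z = -72
  (5.5, 2.5): z = -44.5
  (0, 4.333): z = 8.667

The minimum is at (8, 0) with z = -72.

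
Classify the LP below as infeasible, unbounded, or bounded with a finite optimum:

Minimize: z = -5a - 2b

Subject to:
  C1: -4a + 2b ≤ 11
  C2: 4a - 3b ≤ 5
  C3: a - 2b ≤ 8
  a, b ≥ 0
Feasible point: (0, 0) satisfies every constraint, so the LP is feasible.
Direction d = (1, 2): for each constraint row a, a·d ≤ 0 —
  (-4)(1) + (2)(2) = 0 ≤ 0
  (4)(1) + (-3)(2) = -2 ≤ 0
  (1)(1) + (-2)(2) = -3 ≤ 0
and d ≥ 0, so (0, 0) + t·d stays feasible for every t ≥ 0. Along this ray z = -5a - 2b changes by -9 per unit t, so z → −∞.

Unbounded: there is a feasible ray along which z → −∞.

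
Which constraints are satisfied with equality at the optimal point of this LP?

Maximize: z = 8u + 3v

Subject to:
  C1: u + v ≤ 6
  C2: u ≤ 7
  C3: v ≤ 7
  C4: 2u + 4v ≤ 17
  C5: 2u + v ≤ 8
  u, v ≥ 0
Optimal: u = 4, v = 0
Slack at optimum:
  C1: slack = 2
  C2: slack = 3
  C3: slack = 7
  C4: slack = 9
  C5: slack = 0 (binding)
  u ≥ 0: u = 4
  v ≥ 0: v = 0 (binding)
Binding constraints: C5, v ≥ 0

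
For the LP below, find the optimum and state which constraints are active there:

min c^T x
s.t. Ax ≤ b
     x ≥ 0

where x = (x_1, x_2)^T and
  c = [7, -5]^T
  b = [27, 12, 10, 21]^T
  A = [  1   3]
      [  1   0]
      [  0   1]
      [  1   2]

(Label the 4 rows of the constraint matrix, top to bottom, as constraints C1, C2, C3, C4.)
Optimal: x_1 = 0, x_2 = 9
Slack at optimum:
  C1: slack = 0 (binding)
  C2: slack = 12
  C3: slack = 1
  C4: slack = 3
  x_1 ≥ 0: x_1 = 0 (binding)
  x_2 ≥ 0: x_2 = 9
Binding constraints: C1, x_1 ≥ 0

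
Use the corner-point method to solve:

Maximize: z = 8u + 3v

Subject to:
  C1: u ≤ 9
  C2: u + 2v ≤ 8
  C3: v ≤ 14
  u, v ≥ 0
Each vertex is the intersection of two constraint boundaries that also satisfies all remaining constraints:
  u = 0 and v = 0 → (0, 0)
  u + 2v = 8 and v = 0 → (8, 0)
  u + 2v = 8 and u = 0 → (0, 4)

Evaluating z = 8u + 3v at each vertex:
  (0, 0): z = 0
  (8, 0): z = 64
  (0, 4): z = 12

The maximum is at (8, 0) with z = 64.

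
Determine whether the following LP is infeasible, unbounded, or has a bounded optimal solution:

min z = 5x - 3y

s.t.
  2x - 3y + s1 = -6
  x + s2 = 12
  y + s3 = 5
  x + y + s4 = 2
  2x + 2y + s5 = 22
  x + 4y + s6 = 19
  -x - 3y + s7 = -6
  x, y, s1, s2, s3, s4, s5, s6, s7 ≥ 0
The point (0, 2) satisfies every constraint, so the LP is feasible; the constraints give x ≤ 12 and y ≤ 5, which with x, y ≥ 0 keep the feasible region inside a bounded box. A feasible, bounded LP attains a finite optimum at a vertex.

Feasible with finite optimum z* = -6 at (0, 2).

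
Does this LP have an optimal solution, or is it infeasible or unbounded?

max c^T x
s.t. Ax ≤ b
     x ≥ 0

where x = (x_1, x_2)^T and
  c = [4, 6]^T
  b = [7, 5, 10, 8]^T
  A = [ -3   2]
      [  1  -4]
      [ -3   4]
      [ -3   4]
Feasible point: (0, 0) satisfies every constraint, so the LP is feasible.
Direction d = (4, 1): for each constraint row a, a·d ≤ 0 —
  (-3)(4) + (2)(1) = -10 ≤ 0
  (1)(4) + (-4)(1) = 0 ≤ 0
  (-3)(4) + (4)(1) = -8 ≤ 0
  (-3)(4) + (4)(1) = -8 ≤ 0
and d ≥ 0, so (0, 0) + t·d stays feasible for every t ≥ 0. Along this ray z = 4x_1 + 6x_2 changes by 22 per unit t, so z → +∞.

Unbounded: there is a feasible ray along which z → +∞.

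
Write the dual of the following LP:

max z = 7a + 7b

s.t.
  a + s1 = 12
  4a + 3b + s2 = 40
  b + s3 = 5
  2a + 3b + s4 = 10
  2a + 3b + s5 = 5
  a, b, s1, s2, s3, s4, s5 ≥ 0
Minimize: z = 12y1 + 40y2 + 5y3 + 10y4 + 5y5

Subject to:
  C1: -y1 - 4y2 - 2y4 - 2y5 ≤ -7
  C2: -3y2 - y3 - 3y4 - 3y5 ≤ -7
  y1, y2, y3, y4, y5 ≥ 0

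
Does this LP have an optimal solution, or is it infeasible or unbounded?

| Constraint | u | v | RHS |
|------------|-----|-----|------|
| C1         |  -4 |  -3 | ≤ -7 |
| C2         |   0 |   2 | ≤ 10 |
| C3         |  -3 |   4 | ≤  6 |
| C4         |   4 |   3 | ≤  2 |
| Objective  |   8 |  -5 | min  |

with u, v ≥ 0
C4 requires 4u + 3v ≤ 2, while C1 (-4u - 3v ≤ -7) is equivalent to 4u + 3v ≥ 7. Together they would need 7 ≤ 4u + 3v ≤ 2, which is impossible since 7 > 2. No point satisfies all constraints.

The feasible region is empty; the LP is infeasible.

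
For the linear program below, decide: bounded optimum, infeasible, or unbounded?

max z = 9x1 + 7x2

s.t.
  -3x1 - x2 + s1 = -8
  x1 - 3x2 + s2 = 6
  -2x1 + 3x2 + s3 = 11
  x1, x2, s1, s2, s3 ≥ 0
Feasible point: (3, 0) satisfies every constraint, so the LP is feasible.
Direction d = (3, 1): for each constraint row a, a·d ≤ 0 —
  (-3)(3) + (-1)(1) = -10 ≤ 0
  (1)(3) + (-3)(1) = 0 ≤ 0
  (-2)(3) + (3)(1) = -3 ≤ 0
and d ≥ 0, so (3, 0) + t·d stays feasible for every t ≥ 0. Along this ray z = 9x1 + 7x2 changes by 34 per unit t, so z → +∞.

Unbounded: there is a feasible ray along which z → +∞.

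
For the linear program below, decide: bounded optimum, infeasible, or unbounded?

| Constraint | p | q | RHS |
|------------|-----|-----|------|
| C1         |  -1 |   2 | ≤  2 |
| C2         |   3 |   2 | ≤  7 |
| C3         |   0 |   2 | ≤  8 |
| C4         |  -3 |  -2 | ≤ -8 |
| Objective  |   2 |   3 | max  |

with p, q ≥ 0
C2 requires 3p + 2q ≤ 7, while C4 (-3p - 2q ≤ -8) is equivalent to 3p + 2q ≥ 8. Together they would need 8 ≤ 3p + 2q ≤ 7, which is impossible since 8 > 7. No point satisfies all constraints.

Infeasible — the constraint set is empty.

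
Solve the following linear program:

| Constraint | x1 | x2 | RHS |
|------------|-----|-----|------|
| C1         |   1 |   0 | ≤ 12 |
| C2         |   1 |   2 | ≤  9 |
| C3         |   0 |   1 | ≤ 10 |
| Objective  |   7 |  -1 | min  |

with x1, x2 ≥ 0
x1 = 0, x2 = 4.5, z = -4.5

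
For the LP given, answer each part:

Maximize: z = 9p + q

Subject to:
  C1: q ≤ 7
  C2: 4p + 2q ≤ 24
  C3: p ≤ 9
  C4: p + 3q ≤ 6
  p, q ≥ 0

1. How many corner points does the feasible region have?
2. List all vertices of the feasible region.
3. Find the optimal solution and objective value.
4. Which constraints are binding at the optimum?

1. 3
2. (0, 0), (6, 0), (0, 2)
3. p = 6, q = 0, z = 54
4. C2, C4, q ≥ 0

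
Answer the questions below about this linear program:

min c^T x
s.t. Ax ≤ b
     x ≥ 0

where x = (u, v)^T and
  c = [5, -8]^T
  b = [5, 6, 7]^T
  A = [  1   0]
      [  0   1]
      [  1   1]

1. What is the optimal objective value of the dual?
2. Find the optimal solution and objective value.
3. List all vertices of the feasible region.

1. -48 (by strong duality, equal to the primal optimum)
2. u = 0, v = 6, z = -48
3. (0, 0), (5, 0), (5, 2), (1, 6), (0, 6)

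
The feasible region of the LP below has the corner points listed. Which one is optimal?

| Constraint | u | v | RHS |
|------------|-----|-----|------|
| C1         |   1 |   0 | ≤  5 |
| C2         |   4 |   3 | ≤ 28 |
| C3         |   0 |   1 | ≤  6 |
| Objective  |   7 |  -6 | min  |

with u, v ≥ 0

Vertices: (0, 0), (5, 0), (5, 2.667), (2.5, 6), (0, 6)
(0, 6) with z = -36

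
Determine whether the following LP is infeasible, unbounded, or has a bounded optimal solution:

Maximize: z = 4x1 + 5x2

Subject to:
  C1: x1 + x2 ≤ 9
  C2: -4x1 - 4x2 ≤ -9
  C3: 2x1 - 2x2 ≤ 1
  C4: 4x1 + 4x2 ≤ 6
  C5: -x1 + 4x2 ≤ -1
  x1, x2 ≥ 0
C4 requires 4x1 + 4x2 ≤ 6, while C2 (-4x1 - 4x2 ≤ -9) is equivalent to 4x1 + 4x2 ≥ 9. Together they would need 9 ≤ 4x1 + 4x2 ≤ 6, which is impossible since 9 > 6. No point satisfies all constraints.

Infeasible — the constraint set is empty.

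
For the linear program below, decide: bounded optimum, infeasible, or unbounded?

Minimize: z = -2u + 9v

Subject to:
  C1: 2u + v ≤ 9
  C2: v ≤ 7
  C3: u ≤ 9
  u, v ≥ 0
The point (4.5, 0) satisfies every constraint, so the LP is feasible; the constraints give u ≤ 9 and v ≤ 7, which with u, v ≥ 0 keep the feasible region inside a bounded box. A feasible, bounded LP attains a finite optimum at a vertex.

Evaluating z = -2u + 9v at each vertex:
  (0, 0): z = 0
  (4.5, 0): z = -9
  (1, 7): z = 61
  (0, 7): z = 63

The LP has an optimal solution: (4.5, 0) with z = -9.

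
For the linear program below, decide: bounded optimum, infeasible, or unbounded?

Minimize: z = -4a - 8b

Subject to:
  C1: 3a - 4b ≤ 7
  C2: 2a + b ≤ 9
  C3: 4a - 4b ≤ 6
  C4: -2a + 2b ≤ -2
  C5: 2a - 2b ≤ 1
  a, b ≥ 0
C5 requires 2a - 2b ≤ 1, while C4 (-2a + 2b ≤ -2) is equivalent to 2a - 2b ≥ 2. Together they would need 2 ≤ 2a - 2b ≤ 1, which is impossible since 2 > 1. No point satisfies all constraints.

Infeasible: no point satisfies all constraints simultaneously.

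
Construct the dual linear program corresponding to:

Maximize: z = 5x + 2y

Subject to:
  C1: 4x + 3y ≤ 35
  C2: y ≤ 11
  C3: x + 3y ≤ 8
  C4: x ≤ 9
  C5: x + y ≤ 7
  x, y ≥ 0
Minimize: z = 35y1 + 11y2 + 8y3 + 9y4 + 7y5

Subject to:
  C1: -4y1 - y3 - y4 - y5 ≤ -5
  C2: -3y1 - y2 - 3y3 - y5 ≤ -2
  y1, y2, y3, y4, y5 ≥ 0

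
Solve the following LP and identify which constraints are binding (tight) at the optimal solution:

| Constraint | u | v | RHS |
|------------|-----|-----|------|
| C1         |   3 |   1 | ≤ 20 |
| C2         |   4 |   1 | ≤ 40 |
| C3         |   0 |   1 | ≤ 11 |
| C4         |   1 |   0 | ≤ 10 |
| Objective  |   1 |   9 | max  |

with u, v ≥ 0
Optimal: u = 3, v = 11
Slack at optimum:
  C1: slack = 0 (binding)
  C2: slack = 17
  C3: slack = 0 (binding)
  C4: slack = 7
  u ≥ 0: u = 3
  v ≥ 0: v = 11
Binding constraints: C1, C3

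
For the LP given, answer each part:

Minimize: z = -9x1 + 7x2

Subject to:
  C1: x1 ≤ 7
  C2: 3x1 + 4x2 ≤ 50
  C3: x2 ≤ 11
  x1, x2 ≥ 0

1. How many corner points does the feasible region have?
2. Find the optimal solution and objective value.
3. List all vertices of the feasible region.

1. 5
2. x1 = 7, x2 = 0, z = -63
3. (0, 0), (7, 0), (7, 7.25), (2, 11), (0, 11)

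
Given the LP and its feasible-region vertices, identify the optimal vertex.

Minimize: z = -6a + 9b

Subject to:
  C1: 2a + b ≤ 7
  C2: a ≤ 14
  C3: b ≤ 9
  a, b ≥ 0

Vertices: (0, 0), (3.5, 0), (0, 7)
Evaluating z = -6a + 9b at each vertex:
  (0, 0): z = 0
  (3.5, 0): z = -21
  (0, 7): z = 63

The smallest value is z = -21, attained at (3.5, 0).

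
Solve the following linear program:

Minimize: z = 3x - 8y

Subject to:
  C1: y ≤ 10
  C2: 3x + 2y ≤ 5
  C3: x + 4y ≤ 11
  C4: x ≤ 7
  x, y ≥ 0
x = 0, y = 2.5, z = -20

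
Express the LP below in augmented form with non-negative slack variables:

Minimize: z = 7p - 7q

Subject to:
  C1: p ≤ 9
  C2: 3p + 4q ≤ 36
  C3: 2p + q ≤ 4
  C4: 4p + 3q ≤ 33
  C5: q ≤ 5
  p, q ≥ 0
min z = 7p - 7q

s.t.
  p + s1 = 9
  3p + 4q + s2 = 36
  2p + q + s3 = 4
  4p + 3q + s4 = 33
  q + s5 = 5
  p, q, s1, s2, s3, s4, s5 ≥ 0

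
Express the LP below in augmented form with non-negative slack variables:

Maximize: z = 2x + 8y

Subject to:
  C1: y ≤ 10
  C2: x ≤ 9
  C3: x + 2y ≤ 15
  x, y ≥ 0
max z = 2x + 8y

s.t.
  y + s1 = 10
  x + s2 = 9
  x + 2y + s3 = 15
  x, y, s1, s2, s3 ≥ 0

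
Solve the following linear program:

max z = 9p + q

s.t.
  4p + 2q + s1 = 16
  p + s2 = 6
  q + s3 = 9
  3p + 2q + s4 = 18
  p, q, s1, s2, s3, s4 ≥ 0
p = 4, q = 0, z = 36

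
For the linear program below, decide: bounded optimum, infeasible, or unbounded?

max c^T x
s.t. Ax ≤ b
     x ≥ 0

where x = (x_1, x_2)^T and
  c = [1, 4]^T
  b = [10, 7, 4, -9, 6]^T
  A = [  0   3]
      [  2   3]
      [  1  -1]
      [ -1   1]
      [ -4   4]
One constraint requires x_1 - x_2 ≤ 4, while the constraint -x_1 + x_2 ≤ -9 is equivalent to x_1 - x_2 ≥ 9. Together they would need 9 ≤ x_1 - x_2 ≤ 4, which is impossible since 9 > 4. No point satisfies all constraints.

Infeasible: no point satisfies all constraints simultaneously.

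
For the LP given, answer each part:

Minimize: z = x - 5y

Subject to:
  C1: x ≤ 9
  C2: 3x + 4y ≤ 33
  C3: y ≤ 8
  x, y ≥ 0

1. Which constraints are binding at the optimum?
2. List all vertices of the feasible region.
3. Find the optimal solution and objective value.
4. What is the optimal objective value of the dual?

1. C3, x ≥ 0
2. (0, 0), (9, 0), (9, 1.5), (0.3333, 8), (0, 8)
3. x = 0, y = 8, z = -40
4. -40 (by strong duality, equal to the primal optimum)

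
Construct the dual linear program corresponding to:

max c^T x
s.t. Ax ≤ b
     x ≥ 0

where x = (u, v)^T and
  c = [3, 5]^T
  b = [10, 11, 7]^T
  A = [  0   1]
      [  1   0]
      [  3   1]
Minimize: z = 10y1 + 11y2 + 7y3

Subject to:
  C1: -y2 - 3y3 ≤ -3
  C2: -y1 - y3 ≤ -5
  y1, y2, y3 ≥ 0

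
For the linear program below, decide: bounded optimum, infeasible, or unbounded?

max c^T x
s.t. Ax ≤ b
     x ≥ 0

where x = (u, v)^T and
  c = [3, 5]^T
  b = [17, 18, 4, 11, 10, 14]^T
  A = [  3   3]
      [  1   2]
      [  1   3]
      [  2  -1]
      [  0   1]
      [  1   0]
The point (4, 0) satisfies every constraint, so the LP is feasible; the constraints give u ≤ 14 and v ≤ 10, which with u, v ≥ 0 keep the feasible region inside a bounded box. A feasible, bounded LP attains a finite optimum at a vertex.

Bounded optimum: z* = 12 at (4, 0).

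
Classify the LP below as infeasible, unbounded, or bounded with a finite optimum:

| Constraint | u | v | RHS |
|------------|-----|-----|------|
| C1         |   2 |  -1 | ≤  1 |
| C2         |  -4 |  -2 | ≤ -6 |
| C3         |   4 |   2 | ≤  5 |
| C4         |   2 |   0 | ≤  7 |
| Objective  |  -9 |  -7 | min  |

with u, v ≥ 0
C3 requires 4u + 2v ≤ 5, while C2 (-4u - 2v ≤ -6) is equivalent to 4u + 2v ≥ 6. Together they would need 6 ≤ 4u + 2v ≤ 5, which is impossible since 6 > 5. No point satisfies all constraints.

Infeasible — the constraint set is empty.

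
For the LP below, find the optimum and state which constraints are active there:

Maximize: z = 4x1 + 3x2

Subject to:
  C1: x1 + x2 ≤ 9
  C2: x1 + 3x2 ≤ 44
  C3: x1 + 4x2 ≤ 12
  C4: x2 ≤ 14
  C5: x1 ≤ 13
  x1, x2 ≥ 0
Optimal: x1 = 9, x2 = 0
Slack at optimum:
  C1: slack = 0 (binding)
  C2: slack = 35
  C3: slack = 3
  C4: slack = 14
  C5: slack = 4
  x1 ≥ 0: x1 = 9
  x2 ≥ 0: x2 = 0 (binding)
Binding constraints: C1, x2 ≥ 0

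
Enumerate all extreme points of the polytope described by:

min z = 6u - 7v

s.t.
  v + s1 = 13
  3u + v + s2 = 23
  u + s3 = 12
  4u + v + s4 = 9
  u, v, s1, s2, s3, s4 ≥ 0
Each vertex is the intersection of two constraint boundaries that also satisfies all remaining constraints:
  u = 0 and v = 0 → (0, 0)
  4u + v = 9 and v = 0 → (2.25, 0)
  4u + v = 9 and u = 0 → (0, 9)

Vertices: (0, 0), (2.25, 0), (0, 9)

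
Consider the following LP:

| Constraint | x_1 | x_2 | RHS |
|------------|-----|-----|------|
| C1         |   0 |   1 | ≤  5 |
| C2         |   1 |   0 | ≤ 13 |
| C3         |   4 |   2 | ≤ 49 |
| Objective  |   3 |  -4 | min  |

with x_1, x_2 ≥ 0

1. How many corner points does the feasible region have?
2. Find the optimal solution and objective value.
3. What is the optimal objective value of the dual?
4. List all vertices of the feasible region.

1. 4
2. x_1 = 0, x_2 = 5, z = -20
3. -20 (by strong duality, equal to the primal optimum)
4. (0, 0), (12.25, 0), (9.75, 5), (0, 5)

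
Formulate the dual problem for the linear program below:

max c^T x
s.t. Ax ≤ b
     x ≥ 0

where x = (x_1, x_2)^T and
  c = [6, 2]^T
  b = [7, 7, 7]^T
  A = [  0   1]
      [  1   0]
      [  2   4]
Minimize: z = 7y1 + 7y2 + 7y3

Subject to:
  C1: -y2 - 2y3 ≤ -6
  C2: -y1 - 4y3 ≤ -2
  y1, y2, y3 ≥ 0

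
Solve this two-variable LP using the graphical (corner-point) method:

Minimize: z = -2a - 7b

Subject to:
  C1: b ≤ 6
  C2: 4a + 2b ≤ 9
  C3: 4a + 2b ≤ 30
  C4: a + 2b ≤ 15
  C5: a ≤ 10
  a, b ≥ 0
Each vertex is the intersection of two constraint boundaries that also satisfies all remaining constraints:
  a = 0 and b = 0 → (0, 0)
  4a + 2b = 9 and b = 0 → (2.25, 0)
  4a + 2b = 9 and a = 0 → (0, 4.5)

Evaluating z = -2a - 7b at each vertex:
  (0, 0): z = 0
  (2.25, 0): z = -4.5
  (0, 4.5): z = -31.5

The minimum is at (0, 4.5) with z = -31.5.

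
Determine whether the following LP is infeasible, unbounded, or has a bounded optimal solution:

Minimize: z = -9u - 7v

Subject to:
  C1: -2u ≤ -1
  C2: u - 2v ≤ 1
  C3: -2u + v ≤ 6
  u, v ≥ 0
Feasible point: (1, 0) satisfies every constraint, so the LP is feasible.
Direction d = (1, 1): for each constraint row a, a·d ≤ 0 —
  (-2)(1) + (0)(1) = -2 ≤ 0
  (1)(1) + (-2)(1) = -1 ≤ 0
  (-2)(1) + (1)(1) = -1 ≤ 0
and d ≥ 0, so (1, 0) + t·d stays feasible for every t ≥ 0. Along this ray z = -9u - 7v changes by -16 per unit t, so z → −∞.

Unbounded — the objective can decrease without bound over the feasible region.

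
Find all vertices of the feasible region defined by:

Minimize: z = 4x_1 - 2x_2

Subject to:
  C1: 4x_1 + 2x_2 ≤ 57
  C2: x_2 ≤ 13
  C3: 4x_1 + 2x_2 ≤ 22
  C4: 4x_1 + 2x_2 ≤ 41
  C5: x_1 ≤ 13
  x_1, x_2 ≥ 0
Each vertex is the intersection of two constraint boundaries that also satisfies all remaining constraints:
  x_1 = 0 and x_2 = 0 → (0, 0)
  4x_1 + 2x_2 = 22 and x_2 = 0 → (5.5, 0)
  4x_1 + 2x_2 = 22 and x_1 = 0 → (0, 11)

Vertices: (0, 0), (5.5, 0), (0, 11)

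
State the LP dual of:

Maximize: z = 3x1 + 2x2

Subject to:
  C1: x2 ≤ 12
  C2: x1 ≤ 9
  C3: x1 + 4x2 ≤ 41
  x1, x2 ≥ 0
Minimize: z = 12y1 + 9y2 + 41y3

Subject to:
  C1: -y2 - y3 ≤ -3
  C2: -y1 - 4y3 ≤ -2
  y1, y2, y3 ≥ 0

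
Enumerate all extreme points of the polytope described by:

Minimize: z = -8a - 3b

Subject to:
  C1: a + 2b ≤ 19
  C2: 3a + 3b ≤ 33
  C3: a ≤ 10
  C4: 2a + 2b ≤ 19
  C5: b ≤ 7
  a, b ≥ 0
Each vertex is the intersection of two constraint boundaries that also satisfies all remaining constraints:
  a = 0 and b = 0 → (0, 0)
  2a + 2b = 19 and b = 0 → (9.5, 0)
  2a + 2b = 19 and b = 7 → (2.5, 7)
  b = 7 and a = 0 → (0, 7)

Vertices: (0, 0), (9.5, 0), (2.5, 7), (0, 7)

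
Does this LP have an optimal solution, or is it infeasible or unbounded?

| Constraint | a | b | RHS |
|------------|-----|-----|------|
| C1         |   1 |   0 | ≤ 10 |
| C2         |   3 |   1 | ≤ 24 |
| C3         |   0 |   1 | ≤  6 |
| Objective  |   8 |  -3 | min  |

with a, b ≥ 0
The point (0, 6) satisfies every constraint, so the LP is feasible; the constraints give a ≤ 10 and b ≤ 6, which with a, b ≥ 0 keep the feasible region inside a bounded box. A feasible, bounded LP attains a finite optimum at a vertex.

Evaluating z = 8a - 3b at each vertex:
  (0, 0): z = 0
  (8, 0): z = 64
  (6, 6): z = 30
  (0, 6): z = -18

The LP has an optimal solution: (0, 6) with z = -18.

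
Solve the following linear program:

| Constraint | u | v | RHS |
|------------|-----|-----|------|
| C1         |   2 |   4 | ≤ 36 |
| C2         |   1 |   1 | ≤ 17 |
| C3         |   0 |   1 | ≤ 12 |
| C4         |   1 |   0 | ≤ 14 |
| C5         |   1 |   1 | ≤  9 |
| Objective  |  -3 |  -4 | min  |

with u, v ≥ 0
u = 0, v = 9, z = -36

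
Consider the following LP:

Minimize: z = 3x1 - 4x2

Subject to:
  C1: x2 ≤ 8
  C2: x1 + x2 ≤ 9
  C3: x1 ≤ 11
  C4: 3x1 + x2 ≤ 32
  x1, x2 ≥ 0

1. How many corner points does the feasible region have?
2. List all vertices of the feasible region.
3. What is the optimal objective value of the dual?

1. 4
2. (0, 0), (9, 0), (1, 8), (0, 8)
3. -32 (by strong duality, equal to the primal optimum)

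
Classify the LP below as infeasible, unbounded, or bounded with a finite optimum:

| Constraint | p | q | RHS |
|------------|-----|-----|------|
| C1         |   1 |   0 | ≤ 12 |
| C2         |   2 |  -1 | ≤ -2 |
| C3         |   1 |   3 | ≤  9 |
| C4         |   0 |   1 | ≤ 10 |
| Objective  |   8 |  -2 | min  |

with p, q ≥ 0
The point (0, 3) satisfies every constraint, so the LP is feasible; the constraints give p ≤ 12 and q ≤ 10, which with p, q ≥ 0 keep the feasible region inside a bounded box. A feasible, bounded LP attains a finite optimum at a vertex.

Evaluating z = 8p - 2q at each vertex:
  (0, 2): z = -4
  (0.4286, 2.857): z = -2.286
  (0, 3): z = -6

Bounded optimum: z* = -6 at (0, 3).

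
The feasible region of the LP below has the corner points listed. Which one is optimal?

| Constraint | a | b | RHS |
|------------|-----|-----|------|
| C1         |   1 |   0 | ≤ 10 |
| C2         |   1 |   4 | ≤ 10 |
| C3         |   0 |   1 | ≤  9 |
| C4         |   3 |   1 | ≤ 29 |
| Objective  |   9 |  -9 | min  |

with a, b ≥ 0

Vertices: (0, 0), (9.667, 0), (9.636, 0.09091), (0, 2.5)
(0, 2.5) with z = -22.5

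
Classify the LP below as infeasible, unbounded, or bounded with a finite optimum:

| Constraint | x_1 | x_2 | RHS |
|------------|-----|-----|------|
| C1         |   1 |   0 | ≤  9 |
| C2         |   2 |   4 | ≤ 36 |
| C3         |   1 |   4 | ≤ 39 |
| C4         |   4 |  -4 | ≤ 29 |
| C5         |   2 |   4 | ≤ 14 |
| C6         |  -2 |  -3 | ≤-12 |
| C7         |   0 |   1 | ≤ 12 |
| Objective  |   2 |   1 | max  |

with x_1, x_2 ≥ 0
The point (7, 0) satisfies every constraint, so the LP is feasible; the constraints give x_1 ≤ 9 and x_2 ≤ 12, which with x_1, x_2 ≥ 0 keep the feasible region inside a bounded box. A feasible, bounded LP attains a finite optimum at a vertex.

Feasible with finite optimum z* = 14 at (7, 0).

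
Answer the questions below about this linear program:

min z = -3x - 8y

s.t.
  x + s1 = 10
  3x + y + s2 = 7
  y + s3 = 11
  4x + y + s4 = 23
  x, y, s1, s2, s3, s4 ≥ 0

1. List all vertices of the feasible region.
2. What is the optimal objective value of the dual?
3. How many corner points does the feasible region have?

1. (0, 0), (2.333, 0), (0, 7)
2. -56 (by strong duality, equal to the primal optimum)
3. 3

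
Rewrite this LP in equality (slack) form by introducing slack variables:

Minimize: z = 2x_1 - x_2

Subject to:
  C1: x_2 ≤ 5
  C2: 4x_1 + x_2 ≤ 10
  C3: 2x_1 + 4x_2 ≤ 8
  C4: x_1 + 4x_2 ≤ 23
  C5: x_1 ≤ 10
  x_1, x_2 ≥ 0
min z = 2x_1 - x_2

s.t.
  x_2 + s1 = 5
  4x_1 + x_2 + s2 = 10
  2x_1 + 4x_2 + s3 = 8
  x_1 + 4x_2 + s4 = 23
  x_1 + s5 = 10
  x_1, x_2, s1, s2, s3, s4, s5 ≥ 0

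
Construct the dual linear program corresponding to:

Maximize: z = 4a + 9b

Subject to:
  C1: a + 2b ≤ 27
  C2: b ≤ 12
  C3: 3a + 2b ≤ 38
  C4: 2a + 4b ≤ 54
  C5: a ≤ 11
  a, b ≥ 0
Minimize: z = 27y1 + 12y2 + 38y3 + 54y4 + 11y5

Subject to:
  C1: -y1 - 3y3 - 2y4 - y5 ≤ -4
  C2: -2y1 - y2 - 2y3 - 4y4 ≤ -9
  y1, y2, y3, y4, y5 ≥ 0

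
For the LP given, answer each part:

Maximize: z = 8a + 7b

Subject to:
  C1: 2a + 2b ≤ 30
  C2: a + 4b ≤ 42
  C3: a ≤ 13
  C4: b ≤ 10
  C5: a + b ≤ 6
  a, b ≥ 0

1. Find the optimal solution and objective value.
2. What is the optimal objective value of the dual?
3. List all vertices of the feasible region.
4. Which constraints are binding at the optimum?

1. a = 6, b = 0, z = 48
2. 48 (by strong duality, equal to the primal optimum)
3. (0, 0), (6, 0), (0, 6)
4. C5, b ≥ 0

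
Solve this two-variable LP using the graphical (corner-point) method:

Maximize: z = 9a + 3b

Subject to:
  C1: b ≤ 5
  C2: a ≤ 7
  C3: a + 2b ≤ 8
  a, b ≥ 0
a = 7, b = 0.5, z = 64.5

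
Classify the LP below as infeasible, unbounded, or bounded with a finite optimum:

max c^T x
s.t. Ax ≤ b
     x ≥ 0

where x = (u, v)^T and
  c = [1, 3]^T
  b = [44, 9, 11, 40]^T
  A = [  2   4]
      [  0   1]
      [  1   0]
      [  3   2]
The point (4, 9) satisfies every constraint, so the LP is feasible; the constraints give u ≤ 11 and v ≤ 9, which with u, v ≥ 0 keep the feasible region inside a bounded box. A feasible, bounded LP attains a finite optimum at a vertex.

Bounded optimum: z* = 31 at (4, 9).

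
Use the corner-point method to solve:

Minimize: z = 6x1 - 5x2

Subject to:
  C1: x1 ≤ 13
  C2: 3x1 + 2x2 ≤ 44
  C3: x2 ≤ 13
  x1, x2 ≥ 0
Each vertex is the intersection of two constraint boundaries that also satisfies all remaining constraints:
  x1 = 0 and x2 = 0 → (0, 0)
  x1 = 13 and x2 = 0 → (13, 0)
  x1 = 13 and 3x1 + 2x2 = 44 → (13, 2.5)
  3x1 + 2x2 = 44 and x2 = 13 → (6, 13)
  x2 = 13 and x1 = 0 → (0, 13)

Evaluating z = 6x1 - 5x2 at each vertex:
  (0, 0): z = 0
  (13, 0): z = 78
  (13, 2.5): z = 65.5
  (6, 13): z = -29
  (0, 13): z = -65

The minimum is at (0, 13) with z = -65.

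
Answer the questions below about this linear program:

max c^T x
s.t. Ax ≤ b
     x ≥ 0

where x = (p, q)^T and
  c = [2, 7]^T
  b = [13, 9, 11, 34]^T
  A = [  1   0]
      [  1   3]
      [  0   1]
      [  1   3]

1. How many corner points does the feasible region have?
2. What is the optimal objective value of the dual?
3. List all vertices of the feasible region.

1. 3
2. 21 (by strong duality, equal to the primal optimum)
3. (0, 0), (9, 0), (0, 3)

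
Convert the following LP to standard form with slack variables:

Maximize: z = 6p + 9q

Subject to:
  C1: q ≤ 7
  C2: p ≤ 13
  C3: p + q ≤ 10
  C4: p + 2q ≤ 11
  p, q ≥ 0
max z = 6p + 9q

s.t.
  q + s1 = 7
  p + s2 = 13
  p + q + s3 = 10
  p + 2q + s4 = 11
  p, q, s1, s2, s3, s4 ≥ 0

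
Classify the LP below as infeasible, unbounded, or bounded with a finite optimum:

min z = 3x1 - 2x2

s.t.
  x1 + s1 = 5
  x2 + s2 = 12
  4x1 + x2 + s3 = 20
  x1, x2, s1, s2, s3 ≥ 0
The point (0, 12) satisfies every constraint, so the LP is feasible; the constraints give x1 ≤ 5 and x2 ≤ 12, which with x1, x2 ≥ 0 keep the feasible region inside a bounded box. A feasible, bounded LP attains a finite optimum at a vertex.

Evaluating z = 3x1 - 2x2 at each vertex:
  (0, 0): z = 0
  (5, 0): z = 15
  (2, 12): z = -18
  (0, 12): z = -24

Bounded optimum: z* = -24 at (0, 12).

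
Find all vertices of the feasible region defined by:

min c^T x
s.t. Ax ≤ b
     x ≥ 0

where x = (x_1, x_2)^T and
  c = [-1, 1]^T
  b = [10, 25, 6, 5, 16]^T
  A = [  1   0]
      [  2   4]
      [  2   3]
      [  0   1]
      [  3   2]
Each vertex is the intersection of two constraint boundaries that also satisfies all remaining constraints:
  x_1 = 0 and x_2 = 0 → (0, 0)
  2x_1 + 3x_2 = 6 and x_2 = 0 → (3, 0)
  2x_1 + 3x_2 = 6 and x_1 = 0 → (0, 2)

Vertices: (0, 0), (3, 0), (0, 2)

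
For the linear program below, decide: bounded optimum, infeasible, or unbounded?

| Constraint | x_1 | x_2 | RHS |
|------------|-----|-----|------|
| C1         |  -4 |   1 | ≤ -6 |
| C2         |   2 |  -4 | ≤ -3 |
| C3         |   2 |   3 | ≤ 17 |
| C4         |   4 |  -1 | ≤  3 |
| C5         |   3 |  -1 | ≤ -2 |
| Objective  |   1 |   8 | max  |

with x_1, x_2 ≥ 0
C4 requires 4x_1 - x_2 ≤ 3, while C1 (-4x_1 + x_2 ≤ -6) is equivalent to 4x_1 - x_2 ≥ 6. Together they would need 6 ≤ 4x_1 - x_2 ≤ 3, which is impossible since 6 > 3. No point satisfies all constraints.

The feasible region is empty; the LP is infeasible.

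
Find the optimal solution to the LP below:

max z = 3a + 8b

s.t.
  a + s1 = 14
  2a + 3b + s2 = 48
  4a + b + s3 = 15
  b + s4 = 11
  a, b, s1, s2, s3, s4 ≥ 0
Each vertex is the intersection of two constraint boundaries that also satisfies all remaining constraints:
  a = 0 and b = 0 → (0, 0)
  4a + b = 15 and b = 0 → (3.75, 0)
  4a + b = 15 and b = 11 → (1, 11)
  b = 11 and a = 0 → (0, 11)

Evaluating z = 3a + 8b at each vertex:
  (0, 0): z = 0
  (3.75, 0): z = 11.25
  (1, 11): z = 91
  (0, 11): z = 88

The maximum is at (1, 11) with z = 91.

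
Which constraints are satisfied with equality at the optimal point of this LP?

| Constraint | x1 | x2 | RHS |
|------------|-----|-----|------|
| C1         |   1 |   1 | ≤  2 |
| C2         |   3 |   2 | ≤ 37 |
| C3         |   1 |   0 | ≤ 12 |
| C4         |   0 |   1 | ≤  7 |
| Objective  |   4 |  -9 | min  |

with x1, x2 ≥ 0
Optimal: x1 = 0, x2 = 2
Slack at optimum:
  C1: slack = 0 (binding)
  C2: slack = 33
  C3: slack = 12
  C4: slack = 5
  x1 ≥ 0: x1 = 0 (binding)
  x2 ≥ 0: x2 = 2
Binding constraints: C1, x1 ≥ 0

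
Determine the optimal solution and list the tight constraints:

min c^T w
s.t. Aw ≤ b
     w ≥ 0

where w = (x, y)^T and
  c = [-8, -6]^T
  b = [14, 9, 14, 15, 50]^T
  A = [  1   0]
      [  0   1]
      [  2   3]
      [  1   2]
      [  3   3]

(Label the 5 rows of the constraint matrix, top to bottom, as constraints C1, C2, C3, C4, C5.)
Optimal: x = 7, y = 0
Slack at optimum:
  C1: slack = 7
  C2: slack = 9
  C3: slack = 0 (binding)
  C4: slack = 8
  C5: slack = 29
  x ≥ 0: x = 7
  y ≥ 0: y = 0 (binding)
Binding constraints: C3, y ≥ 0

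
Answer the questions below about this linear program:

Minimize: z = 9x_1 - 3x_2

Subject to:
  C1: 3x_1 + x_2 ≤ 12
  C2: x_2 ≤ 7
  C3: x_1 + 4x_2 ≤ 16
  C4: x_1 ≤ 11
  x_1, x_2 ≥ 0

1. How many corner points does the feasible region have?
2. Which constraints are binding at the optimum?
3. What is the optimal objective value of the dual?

1. 4
2. C3, x_1 ≥ 0
3. -12 (by strong duality, equal to the primal optimum)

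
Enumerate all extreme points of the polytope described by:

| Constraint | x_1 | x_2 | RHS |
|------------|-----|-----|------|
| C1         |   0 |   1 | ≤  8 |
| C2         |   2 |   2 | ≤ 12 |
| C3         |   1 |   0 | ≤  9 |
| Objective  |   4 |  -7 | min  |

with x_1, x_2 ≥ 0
Each vertex is the intersection of two constraint boundaries that also satisfies all remaining constraints:
  x_1 = 0 and x_2 = 0 → (0, 0)
  2x_1 + 2x_2 = 12 and x_2 = 0 → (6, 0)
  2x_1 + 2x_2 = 12 and x_1 = 0 → (0, 6)

Vertices: (0, 0), (6, 0), (0, 6)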